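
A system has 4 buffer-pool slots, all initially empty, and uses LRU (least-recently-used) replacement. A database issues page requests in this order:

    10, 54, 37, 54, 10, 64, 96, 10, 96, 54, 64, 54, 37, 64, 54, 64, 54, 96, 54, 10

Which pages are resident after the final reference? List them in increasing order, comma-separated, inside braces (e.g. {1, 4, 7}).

{10, 54, 64, 96}

10 -> miss, frames {10}
54 -> miss, frames {10,54}
37 -> miss, frames {10,54,37}
54 -> hit
10 -> hit
64 -> miss, frames {37,54,10,64}
96 -> miss, evict 37, frames {54,10,64,96}
10 -> hit
96 -> hit
54 -> hit
64 -> hit
54 -> hit
37 -> miss, evict 10, frames {96,64,54,37}
64 -> hit
54 -> hit
64 -> hit
54 -> hit
96 -> hit
54 -> hit
10 -> miss, evict 37, frames {64,96,54,10}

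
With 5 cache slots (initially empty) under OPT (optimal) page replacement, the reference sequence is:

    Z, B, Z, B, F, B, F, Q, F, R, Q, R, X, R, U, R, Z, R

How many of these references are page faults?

Z: miss, frames (Z)
B: miss, frames (Z B)
Z: hit
B: hit
F: miss, frames (Z B F)
B: hit
F: hit
Q: miss, frames (Z B F Q)
F: hit
R: miss, frames (Z B F Q R)
Q: hit
R: hit
X: miss, evict Q, frames (Z B F R X)
R: hit
U: miss, evict X, frames (Z B F R U)
R: hit
Z: hit
R: hit
Page faults: 7.

7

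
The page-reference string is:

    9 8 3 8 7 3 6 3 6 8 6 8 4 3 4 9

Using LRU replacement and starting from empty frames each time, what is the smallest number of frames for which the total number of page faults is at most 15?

f=1: 16 faults
f=2: 10 faults
f=3: 9 faults
f=4: 7 faults
f=5: 7 faults
f=6: 6 faults
Smallest f with faults ≤ 15 is 2.

2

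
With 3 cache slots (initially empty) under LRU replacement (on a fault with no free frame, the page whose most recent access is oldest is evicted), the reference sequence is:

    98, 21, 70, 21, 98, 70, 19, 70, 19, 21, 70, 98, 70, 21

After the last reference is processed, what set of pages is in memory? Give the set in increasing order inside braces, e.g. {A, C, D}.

{21, 70, 98}

98 → miss, frames {98}
21 → miss, frames {98,21}
70 → miss, frames {98,21,70}
21 → hit
98 → hit
70 → hit
19 → miss, evict 21, frames {98,70,19}
70 → hit
19 → hit
21 → miss, evict 98, frames {70,19,21}
70 → hit
98 → miss, evict 19, frames {21,70,98}
70 → hit
21 → hit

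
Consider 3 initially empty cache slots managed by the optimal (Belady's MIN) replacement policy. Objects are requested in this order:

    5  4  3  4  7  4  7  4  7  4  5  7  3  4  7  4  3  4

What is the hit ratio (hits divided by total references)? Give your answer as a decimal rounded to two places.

5: fault, frames [5]
4: fault, frames [5, 4]
3: fault, frames [5, 4, 3]
4: hit
7: fault, evict 3, frames [5, 4, 7]
4: hit
7: hit
4: hit
7: hit
4: hit
5: hit
7: hit
3: fault, evict 5, frames [4, 7, 3]
4: hit
7: hit
4: hit
3: hit
4: hit
Hits: 13 of 18 references → 13/18 = 0.7222.

0.72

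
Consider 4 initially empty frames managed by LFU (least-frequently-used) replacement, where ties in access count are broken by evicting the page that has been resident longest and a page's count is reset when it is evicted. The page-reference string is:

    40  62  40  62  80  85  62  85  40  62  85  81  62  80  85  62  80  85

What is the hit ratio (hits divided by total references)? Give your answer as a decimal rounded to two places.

0.67

40 → miss, frames [40]
62 → miss, frames [40, 62]
40 → hit
62 → hit
80 → miss, frames [40, 62, 80]
85 → miss, frames [40, 62, 80, 85]
62 → hit
85 → hit
40 → hit
62 → hit
85 → hit
81 → miss, evict 80, frames [40, 62, 85, 81]
62 → hit
80 → miss, evict 81, frames [40, 62, 85, 80]
85 → hit
62 → hit
80 → hit
85 → hit
Hits: 12 of 18 references → 12/18 = 0.6667.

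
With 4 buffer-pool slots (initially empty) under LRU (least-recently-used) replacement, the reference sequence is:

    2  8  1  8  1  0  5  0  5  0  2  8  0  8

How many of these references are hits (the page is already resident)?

2 -> fault, frames (2)
8 -> fault, frames (2 8)
1 -> fault, frames (2 8 1)
8 -> hit
1 -> hit
0 -> fault, frames (2 8 1 0)
5 -> fault, evict 2, frames (8 1 0 5)
0 -> hit
5 -> hit
0 -> hit
2 -> fault, evict 8, frames (1 5 0 2)
8 -> fault, evict 1, frames (5 0 2 8)
0 -> hit
8 -> hit
Hits: 7.

7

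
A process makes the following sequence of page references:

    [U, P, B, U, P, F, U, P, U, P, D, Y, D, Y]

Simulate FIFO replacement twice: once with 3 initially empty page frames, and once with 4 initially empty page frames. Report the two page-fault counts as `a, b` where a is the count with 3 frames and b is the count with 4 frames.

8, 6

3 frames: F F F . . F F F . . F F . . → 8 faults.
4 frames: F F F . . F . . . . F F . . → 6 faults.
6 < 8: adding a frame reduced faults, as is typical.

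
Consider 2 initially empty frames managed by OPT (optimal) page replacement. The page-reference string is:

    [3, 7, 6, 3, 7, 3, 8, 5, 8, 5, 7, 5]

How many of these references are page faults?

3 -> miss, frames {3}
7 -> miss, frames {3,7}
6 -> miss, evict 7, frames {3,6}
3 -> hit
7 -> miss, evict 6, frames {3,7}
3 -> hit
8 -> miss, evict 3, frames {7,8}
5 -> miss, evict 7, frames {8,5}
8 -> hit
5 -> hit
7 -> miss, evict 8, frames {5,7}
5 -> hit
Page faults: 7.

7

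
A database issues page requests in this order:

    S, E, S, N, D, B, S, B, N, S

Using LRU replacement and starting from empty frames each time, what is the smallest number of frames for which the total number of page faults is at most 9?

f=1: 10 faults
f=2: 8 faults
f=3: 7 faults
f=4: 5 faults
f=5: 5 faults
Smallest f with faults ≤ 9 is 2.

2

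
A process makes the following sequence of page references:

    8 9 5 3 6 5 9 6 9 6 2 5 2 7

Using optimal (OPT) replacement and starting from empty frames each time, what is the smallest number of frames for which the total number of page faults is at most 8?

3

f=1: 14 faults
f=2: 9 faults
f=3: 7 faults
f=4: 7 faults
f=5: 7 faults
f=6: 7 faults
f=7: 7 faults
Smallest f with faults ≤ 8 is 3.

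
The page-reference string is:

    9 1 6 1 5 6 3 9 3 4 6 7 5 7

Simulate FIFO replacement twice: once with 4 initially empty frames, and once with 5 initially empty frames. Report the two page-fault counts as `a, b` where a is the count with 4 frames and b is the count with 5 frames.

4 frames: F F F . F . F F . F F F F . → 10 faults.
5 frames: F F F . F . F . . F . F . . → 7 faults.
7 < 10: adding a frame reduced faults, as is typical.

10, 7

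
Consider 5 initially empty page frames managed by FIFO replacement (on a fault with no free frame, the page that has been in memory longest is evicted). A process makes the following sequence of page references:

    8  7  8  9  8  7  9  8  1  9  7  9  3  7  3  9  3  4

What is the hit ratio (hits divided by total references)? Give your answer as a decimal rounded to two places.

8 -> miss, frames {8}
7 -> miss, frames {8,7}
8 -> hit
9 -> miss, frames {8,7,9}
8 -> hit
7 -> hit
9 -> hit
8 -> hit
1 -> miss, frames {8,7,9,1}
9 -> hit
7 -> hit
9 -> hit
3 -> miss, frames {8,7,9,1,3}
7 -> hit
3 -> hit
9 -> hit
3 -> hit
4 -> miss, evict 8, frames {7,9,1,3,4}
Hits: 12 of 18 references → 12/18 = 0.6667.

0.67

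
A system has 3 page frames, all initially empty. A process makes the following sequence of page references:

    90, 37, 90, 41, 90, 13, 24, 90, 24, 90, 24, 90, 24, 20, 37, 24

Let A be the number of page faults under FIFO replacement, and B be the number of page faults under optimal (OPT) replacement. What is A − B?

Under FIFO: F F . F . F F F . . . . . F F F → 9 faults.
Under OPT: F F . F . F F . . . . . . F . . → 6 faults.
A − B = 9 − 6 = 3.

3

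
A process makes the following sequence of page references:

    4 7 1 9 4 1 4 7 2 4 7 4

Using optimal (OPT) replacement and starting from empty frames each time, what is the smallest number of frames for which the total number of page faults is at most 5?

f=1: 12 faults
f=2: 8 faults
f=3: 6 faults
f=4: 5 faults
f=5: 5 faults
Smallest f with faults ≤ 5 is 4.

4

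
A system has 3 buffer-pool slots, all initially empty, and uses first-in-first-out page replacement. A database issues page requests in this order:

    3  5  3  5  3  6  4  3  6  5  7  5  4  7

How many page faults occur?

8

3 → miss, frames (3)
5 → miss, frames (3 5)
3 → hit
5 → hit
3 → hit
6 → miss, frames (3 5 6)
4 → miss, evict 3, frames (5 6 4)
3 → miss, evict 5, frames (6 4 3)
6 → hit
5 → miss, evict 6, frames (4 3 5)
7 → miss, evict 4, frames (3 5 7)
5 → hit
4 → miss, evict 3, frames (5 7 4)
7 → hit
Page faults: 8.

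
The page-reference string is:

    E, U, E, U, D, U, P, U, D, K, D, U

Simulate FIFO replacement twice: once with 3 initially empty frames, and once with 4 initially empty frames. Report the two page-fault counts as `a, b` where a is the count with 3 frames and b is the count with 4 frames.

3 frames: F F . . F . F . . F . F → 6 faults.
4 frames: F F . . F . F . . F . . → 5 faults.
5 < 6: adding a frame reduced faults, as is typical.

6, 5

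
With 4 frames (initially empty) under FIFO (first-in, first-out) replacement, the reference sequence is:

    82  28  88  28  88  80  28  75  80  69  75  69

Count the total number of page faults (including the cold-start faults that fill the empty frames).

6

82 -> fault, frames [82]
28 -> fault, frames [82, 28]
88 -> fault, frames [82, 28, 88]
28 -> hit
88 -> hit
80 -> fault, frames [82, 28, 88, 80]
28 -> hit
75 -> fault, evict 82, frames [28, 88, 80, 75]
80 -> hit
69 -> fault, evict 28, frames [88, 80, 75, 69]
75 -> hit
69 -> hit
Page faults: 6.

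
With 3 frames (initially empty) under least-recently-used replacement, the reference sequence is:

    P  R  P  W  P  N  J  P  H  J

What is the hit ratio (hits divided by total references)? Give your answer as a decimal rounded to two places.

P -> fault, frames [P]
R -> fault, frames [P, R]
P -> hit
W -> fault, frames [R, P, W]
P -> hit
N -> fault, evict R, frames [W, P, N]
J -> fault, evict W, frames [P, N, J]
P -> hit
H -> fault, evict N, frames [J, P, H]
J -> hit
Hits: 4 of 10 references → 4/10 = 0.4000.

0.40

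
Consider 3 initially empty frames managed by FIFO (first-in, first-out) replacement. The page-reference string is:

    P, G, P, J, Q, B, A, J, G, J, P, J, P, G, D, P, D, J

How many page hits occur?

P: miss, frames {P}
G: miss, frames {P,G}
P: hit
J: miss, frames {P,G,J}
Q: miss, evict P, frames {G,J,Q}
B: miss, evict G, frames {J,Q,B}
A: miss, evict J, frames {Q,B,A}
J: miss, evict Q, frames {B,A,J}
G: miss, evict B, frames {A,J,G}
J: hit
P: miss, evict A, frames {J,G,P}
J: hit
P: hit
G: hit
D: miss, evict J, frames {G,P,D}
P: hit
D: hit
J: miss, evict G, frames {P,D,J}
Hits: 7.

7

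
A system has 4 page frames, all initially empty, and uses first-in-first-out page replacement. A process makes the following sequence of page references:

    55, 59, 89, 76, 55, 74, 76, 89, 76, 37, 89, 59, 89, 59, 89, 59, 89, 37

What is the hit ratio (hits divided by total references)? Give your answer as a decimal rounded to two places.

0.56

55: miss, frames [55]
59: miss, frames [55, 59]
89: miss, frames [55, 59, 89]
76: miss, frames [55, 59, 89, 76]
55: hit
74: miss, evict 55, frames [59, 89, 76, 74]
76: hit
89: hit
76: hit
37: miss, evict 59, frames [89, 76, 74, 37]
89: hit
59: miss, evict 89, frames [76, 74, 37, 59]
89: miss, evict 76, frames [74, 37, 59, 89]
59: hit
89: hit
59: hit
89: hit
37: hit
Hits: 10 of 18 references → 10/18 = 0.5556.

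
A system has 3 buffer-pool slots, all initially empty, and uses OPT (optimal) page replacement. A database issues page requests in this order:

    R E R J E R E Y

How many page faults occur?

4

R -> miss, frames [R]
E -> miss, frames [R, E]
R -> hit
J -> miss, frames [R, E, J]
E -> hit
R -> hit
E -> hit
Y -> miss, evict J, frames [R, E, Y]
Page faults: 4.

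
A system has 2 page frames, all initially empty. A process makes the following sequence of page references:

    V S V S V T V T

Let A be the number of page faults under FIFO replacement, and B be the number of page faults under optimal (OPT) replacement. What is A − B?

Under FIFO: F F . . . F F . → 4 faults.
Under OPT: F F . . . F . . → 3 faults.
A − B = 4 − 3 = 1.

1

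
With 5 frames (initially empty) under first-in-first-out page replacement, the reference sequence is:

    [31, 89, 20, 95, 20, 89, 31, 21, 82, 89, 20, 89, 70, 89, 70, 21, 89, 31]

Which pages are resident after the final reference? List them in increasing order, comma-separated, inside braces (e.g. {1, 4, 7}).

{21, 31, 70, 82, 89}

31: fault, frames [31]
89: fault, frames [31, 89]
20: fault, frames [31, 89, 20]
95: fault, frames [31, 89, 20, 95]
20: hit
89: hit
31: hit
21: fault, frames [31, 89, 20, 95, 21]
82: fault, evict 31, frames [89, 20, 95, 21, 82]
89: hit
20: hit
89: hit
70: fault, evict 89, frames [20, 95, 21, 82, 70]
89: fault, evict 20, frames [95, 21, 82, 70, 89]
70: hit
21: hit
89: hit
31: fault, evict 95, frames [21, 82, 70, 89, 31]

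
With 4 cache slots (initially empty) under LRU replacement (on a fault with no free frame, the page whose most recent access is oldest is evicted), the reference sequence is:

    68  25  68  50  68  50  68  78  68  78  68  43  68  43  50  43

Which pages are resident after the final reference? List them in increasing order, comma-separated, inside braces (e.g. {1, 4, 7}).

{43, 50, 68, 78}

68 → miss, frames (68)
25 → miss, frames (68 25)
68 → hit
50 → miss, frames (25 68 50)
68 → hit
50 → hit
68 → hit
78 → miss, frames (25 50 68 78)
68 → hit
78 → hit
68 → hit
43 → miss, evict 25, frames (50 78 68 43)
68 → hit
43 → hit
50 → hit
43 → hit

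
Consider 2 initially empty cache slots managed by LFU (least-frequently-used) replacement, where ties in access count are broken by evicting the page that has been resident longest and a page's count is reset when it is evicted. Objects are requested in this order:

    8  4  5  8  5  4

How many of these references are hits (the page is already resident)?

1

8 -> fault, frames {8}
4 -> fault, frames {8,4}
5 -> fault, evict 8, frames {4,5}
8 -> fault, evict 4, frames {5,8}
5 -> hit
4 -> fault, evict 8, frames {5,4}
Hits: 1.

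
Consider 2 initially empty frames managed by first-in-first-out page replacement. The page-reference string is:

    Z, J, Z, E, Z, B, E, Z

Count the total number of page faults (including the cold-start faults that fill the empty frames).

Z -> fault, frames {Z}
J -> fault, frames {Z,J}
Z -> hit
E -> fault, evict Z, frames {J,E}
Z -> fault, evict J, frames {E,Z}
B -> fault, evict E, frames {Z,B}
E -> fault, evict Z, frames {B,E}
Z -> fault, evict B, frames {E,Z}
Page faults: 7.

7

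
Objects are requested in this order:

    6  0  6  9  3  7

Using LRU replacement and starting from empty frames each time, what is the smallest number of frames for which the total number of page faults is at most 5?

f=1: 6 faults
f=2: 5 faults
f=3: 5 faults
f=4: 5 faults
f=5: 5 faults
Smallest f with faults ≤ 5 is 2.

2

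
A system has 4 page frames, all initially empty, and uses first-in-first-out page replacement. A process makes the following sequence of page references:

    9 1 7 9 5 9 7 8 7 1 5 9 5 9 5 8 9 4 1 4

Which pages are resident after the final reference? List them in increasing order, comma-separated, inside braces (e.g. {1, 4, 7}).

{1, 4, 8, 9}

9 -> fault, frames (9)
1 -> fault, frames (9 1)
7 -> fault, frames (9 1 7)
9 -> hit
5 -> fault, frames (9 1 7 5)
9 -> hit
7 -> hit
8 -> fault, evict 9, frames (1 7 5 8)
7 -> hit
1 -> hit
5 -> hit
9 -> fault, evict 1, frames (7 5 8 9)
5 -> hit
9 -> hit
5 -> hit
8 -> hit
9 -> hit
4 -> fault, evict 7, frames (5 8 9 4)
1 -> fault, evict 5, frames (8 9 4 1)
4 -> hit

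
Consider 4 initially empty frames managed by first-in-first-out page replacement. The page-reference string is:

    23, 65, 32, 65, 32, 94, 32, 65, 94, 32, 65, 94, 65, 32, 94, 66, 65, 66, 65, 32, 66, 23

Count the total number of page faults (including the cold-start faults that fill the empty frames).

23 -> fault, frames (23)
65 -> fault, frames (23 65)
32 -> fault, frames (23 65 32)
65 -> hit
32 -> hit
94 -> fault, frames (23 65 32 94)
32 -> hit
65 -> hit
94 -> hit
32 -> hit
65 -> hit
94 -> hit
65 -> hit
32 -> hit
94 -> hit
66 -> fault, evict 23, frames (65 32 94 66)
65 -> hit
66 -> hit
65 -> hit
32 -> hit
66 -> hit
23 -> fault, evict 65, frames (32 94 66 23)
Page faults: 6.

6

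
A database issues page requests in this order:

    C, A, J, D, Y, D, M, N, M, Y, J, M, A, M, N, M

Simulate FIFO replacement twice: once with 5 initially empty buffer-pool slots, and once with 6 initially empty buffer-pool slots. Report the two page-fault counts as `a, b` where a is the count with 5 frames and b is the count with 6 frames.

5 frames: F F F F F . F F . . . . F . . . → 8 faults.
6 frames: F F F F F . F F . . . . . . . . → 7 faults.
7 < 8: adding a frame reduced faults, as is typical.

8, 7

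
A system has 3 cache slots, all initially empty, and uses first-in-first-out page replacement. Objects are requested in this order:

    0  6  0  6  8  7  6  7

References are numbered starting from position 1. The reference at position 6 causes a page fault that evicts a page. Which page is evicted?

pos 1: 0 -> miss, frames [0]
pos 2: 6 -> miss, frames [0, 6]
pos 3: 0 -> hit
pos 4: 6 -> hit
pos 5: 8 -> miss, frames [0, 6, 8]
pos 6: 7 -> miss, evict 0, frames [6, 8, 7]
At position 6, page 0 is evicted.

0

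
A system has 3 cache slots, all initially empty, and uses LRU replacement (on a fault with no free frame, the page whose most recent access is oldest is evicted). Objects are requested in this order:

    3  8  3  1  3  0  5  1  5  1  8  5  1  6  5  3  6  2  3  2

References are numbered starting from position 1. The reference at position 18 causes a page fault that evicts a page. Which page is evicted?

pos 1: 3 -> miss, frames (3)
pos 2: 8 -> miss, frames (3 8)
pos 3: 3 -> hit
pos 4: 1 -> miss, frames (8 3 1)
pos 5: 3 -> hit
pos 6: 0 -> miss, evict 8, frames (1 3 0)
pos 7: 5 -> miss, evict 1, frames (3 0 5)
pos 8: 1 -> miss, evict 3, frames (0 5 1)
pos 9: 5 -> hit
pos 10: 1 -> hit
pos 11: 8 -> miss, evict 0, frames (5 1 8)
pos 12: 5 -> hit
pos 13: 1 -> hit
pos 14: 6 -> miss, evict 8, frames (5 1 6)
pos 15: 5 -> hit
pos 16: 3 -> miss, evict 1, frames (6 5 3)
pos 17: 6 -> hit
pos 18: 2 -> miss, evict 5, frames (3 6 2)
At position 18, page 5 is evicted.

5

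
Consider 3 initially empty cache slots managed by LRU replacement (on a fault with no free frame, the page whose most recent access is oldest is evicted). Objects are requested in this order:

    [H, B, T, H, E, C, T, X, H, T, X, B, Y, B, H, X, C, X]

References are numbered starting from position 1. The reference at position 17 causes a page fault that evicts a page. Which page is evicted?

pos 1: H: miss, frames (H)
pos 2: B: miss, frames (H B)
pos 3: T: miss, frames (H B T)
pos 4: H: hit
pos 5: E: miss, evict B, frames (T H E)
pos 6: C: miss, evict T, frames (H E C)
pos 7: T: miss, evict H, frames (E C T)
pos 8: X: miss, evict E, frames (C T X)
pos 9: H: miss, evict C, frames (T X H)
pos 10: T: hit
pos 11: X: hit
pos 12: B: miss, evict H, frames (T X B)
pos 13: Y: miss, evict T, frames (X B Y)
pos 14: B: hit
pos 15: H: miss, evict X, frames (Y B H)
pos 16: X: miss, evict Y, frames (B H X)
pos 17: C: miss, evict B, frames (H X C)
At position 17, page B is evicted.

B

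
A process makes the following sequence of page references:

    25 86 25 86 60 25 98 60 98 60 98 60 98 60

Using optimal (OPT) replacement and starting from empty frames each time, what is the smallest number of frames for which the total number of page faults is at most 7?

2

f=1: 14 faults
f=2: 4 faults
f=3: 4 faults
f=4: 4 faults
Smallest f with faults ≤ 7 is 2.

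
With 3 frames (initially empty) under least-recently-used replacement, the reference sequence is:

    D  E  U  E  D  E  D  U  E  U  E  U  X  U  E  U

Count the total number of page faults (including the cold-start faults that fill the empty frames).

D → fault, frames [D]
E → fault, frames [D, E]
U → fault, frames [D, E, U]
E → hit
D → hit
E → hit
D → hit
U → hit
E → hit
U → hit
E → hit
U → hit
X → fault, evict D, frames [E, U, X]
U → hit
E → hit
U → hit
Page faults: 4.

4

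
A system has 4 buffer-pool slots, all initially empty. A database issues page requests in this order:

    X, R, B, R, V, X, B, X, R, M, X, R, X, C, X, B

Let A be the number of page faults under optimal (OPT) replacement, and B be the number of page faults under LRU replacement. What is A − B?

-1

Under OPT: F F F . F . . . . F . . . F . . → 6 faults.
Under LRU: F F F . F . . . . F . . . F . F → 7 faults.
A − B = 6 − 7 = -1.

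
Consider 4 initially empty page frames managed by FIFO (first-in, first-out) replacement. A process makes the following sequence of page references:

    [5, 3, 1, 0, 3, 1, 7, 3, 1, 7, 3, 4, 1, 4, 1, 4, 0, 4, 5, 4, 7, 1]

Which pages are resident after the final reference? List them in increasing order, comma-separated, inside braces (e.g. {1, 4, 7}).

5 -> miss, frames (5)
3 -> miss, frames (5 3)
1 -> miss, frames (5 3 1)
0 -> miss, frames (5 3 1 0)
3 -> hit
1 -> hit
7 -> miss, evict 5, frames (3 1 0 7)
3 -> hit
1 -> hit
7 -> hit
3 -> hit
4 -> miss, evict 3, frames (1 0 7 4)
1 -> hit
4 -> hit
1 -> hit
4 -> hit
0 -> hit
4 -> hit
5 -> miss, evict 1, frames (0 7 4 5)
4 -> hit
7 -> hit
1 -> miss, evict 0, frames (7 4 5 1)

{1, 4, 5, 7}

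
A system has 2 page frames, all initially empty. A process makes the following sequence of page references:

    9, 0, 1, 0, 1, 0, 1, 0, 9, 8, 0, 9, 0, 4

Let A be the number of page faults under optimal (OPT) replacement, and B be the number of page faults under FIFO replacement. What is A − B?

-1

Under OPT: F F F . . . . . F F . F . F → 7 faults.
Under FIFO: F F F . . . . . F F F F . F → 8 faults.
A − B = 7 − 8 = -1.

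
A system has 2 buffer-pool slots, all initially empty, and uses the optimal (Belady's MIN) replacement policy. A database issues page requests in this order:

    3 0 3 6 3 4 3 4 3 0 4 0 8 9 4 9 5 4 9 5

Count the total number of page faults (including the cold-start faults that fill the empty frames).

3 → miss, frames {3}
0 → miss, frames {3,0}
3 → hit
6 → miss, evict 0, frames {3,6}
3 → hit
4 → miss, evict 6, frames {3,4}
3 → hit
4 → hit
3 → hit
0 → miss, evict 3, frames {4,0}
4 → hit
0 → hit
8 → miss, evict 0, frames {4,8}
9 → miss, evict 8, frames {4,9}
4 → hit
9 → hit
5 → miss, evict 9, frames {4,5}
4 → hit
9 → miss, evict 4, frames {5,9}
5 → hit
Page faults: 9.

9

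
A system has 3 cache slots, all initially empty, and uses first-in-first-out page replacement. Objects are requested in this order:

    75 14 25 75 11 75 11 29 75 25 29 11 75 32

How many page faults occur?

10

75 → fault, frames (75)
14 → fault, frames (75 14)
25 → fault, frames (75 14 25)
75 → hit
11 → fault, evict 75, frames (14 25 11)
75 → fault, evict 14, frames (25 11 75)
11 → hit
29 → fault, evict 25, frames (11 75 29)
75 → hit
25 → fault, evict 11, frames (75 29 25)
29 → hit
11 → fault, evict 75, frames (29 25 11)
75 → fault, evict 29, frames (25 11 75)
32 → fault, evict 25, frames (11 75 32)
Page faults: 10.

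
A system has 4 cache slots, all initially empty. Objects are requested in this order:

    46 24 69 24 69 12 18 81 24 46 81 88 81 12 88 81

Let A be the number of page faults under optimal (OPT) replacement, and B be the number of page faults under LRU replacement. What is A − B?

-3

Under OPT: F F F . . F F F . . . F . . . . → 7 faults.
Under LRU: F F F . . F F F F F . F . F . . → 10 faults.
A − B = 7 − 10 = -3.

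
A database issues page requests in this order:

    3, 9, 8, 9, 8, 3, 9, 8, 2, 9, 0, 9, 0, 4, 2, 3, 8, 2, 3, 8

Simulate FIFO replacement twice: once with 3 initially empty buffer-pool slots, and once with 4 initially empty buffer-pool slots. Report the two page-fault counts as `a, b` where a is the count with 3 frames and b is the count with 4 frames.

10, 9

3 frames: F F F . . . . . F . F F . F F F F . . . → 10 faults.
4 frames: F F F . . . . . F . F . . F . F F F . . → 9 faults.
9 < 10: adding a frame reduced faults, as is typical.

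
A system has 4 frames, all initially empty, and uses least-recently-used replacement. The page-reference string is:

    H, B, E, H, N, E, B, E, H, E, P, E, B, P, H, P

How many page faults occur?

5

H: fault, frames [H]
B: fault, frames [H, B]
E: fault, frames [H, B, E]
H: hit
N: fault, frames [B, E, H, N]
E: hit
B: hit
E: hit
H: hit
E: hit
P: fault, evict N, frames [B, H, E, P]
E: hit
B: hit
P: hit
H: hit
P: hit
Page faults: 5.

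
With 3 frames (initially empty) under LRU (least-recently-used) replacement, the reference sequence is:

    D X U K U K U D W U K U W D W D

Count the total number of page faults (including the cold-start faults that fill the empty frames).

D -> miss, frames (D)
X -> miss, frames (D X)
U -> miss, frames (D X U)
K -> miss, evict D, frames (X U K)
U -> hit
K -> hit
U -> hit
D -> miss, evict X, frames (K U D)
W -> miss, evict K, frames (U D W)
U -> hit
K -> miss, evict D, frames (W U K)
U -> hit
W -> hit
D -> miss, evict K, frames (U W D)
W -> hit
D -> hit
Page faults: 8.

8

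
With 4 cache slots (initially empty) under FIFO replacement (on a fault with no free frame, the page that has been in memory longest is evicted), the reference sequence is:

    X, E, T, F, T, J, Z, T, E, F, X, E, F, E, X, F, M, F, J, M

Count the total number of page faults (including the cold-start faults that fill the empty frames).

11

X -> fault, frames {X}
E -> fault, frames {X,E}
T -> fault, frames {X,E,T}
F -> fault, frames {X,E,T,F}
T -> hit
J -> fault, evict X, frames {E,T,F,J}
Z -> fault, evict E, frames {T,F,J,Z}
T -> hit
E -> fault, evict T, frames {F,J,Z,E}
F -> hit
X -> fault, evict F, frames {J,Z,E,X}
E -> hit
F -> fault, evict J, frames {Z,E,X,F}
E -> hit
X -> hit
F -> hit
M -> fault, evict Z, frames {E,X,F,M}
F -> hit
J -> fault, evict E, frames {X,F,M,J}
M -> hit
Page faults: 11.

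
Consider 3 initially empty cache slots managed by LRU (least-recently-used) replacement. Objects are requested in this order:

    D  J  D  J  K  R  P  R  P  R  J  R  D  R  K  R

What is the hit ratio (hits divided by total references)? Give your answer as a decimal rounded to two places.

0.50

D → miss, frames [D]
J → miss, frames [D, J]
D → hit
J → hit
K → miss, frames [D, J, K]
R → miss, evict D, frames [J, K, R]
P → miss, evict J, frames [K, R, P]
R → hit
P → hit
R → hit
J → miss, evict K, frames [P, R, J]
R → hit
D → miss, evict P, frames [J, R, D]
R → hit
K → miss, evict J, frames [D, R, K]
R → hit
Hits: 8 of 16 references → 8/16 = 0.5000.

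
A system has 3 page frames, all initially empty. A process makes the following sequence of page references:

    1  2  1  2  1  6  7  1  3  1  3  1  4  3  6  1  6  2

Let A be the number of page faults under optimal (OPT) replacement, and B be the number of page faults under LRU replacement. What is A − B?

Under OPT: F F . . . F F . F . . . F . . F . F → 8 faults.
Under LRU: F F . . . F F . F . . . F . F F . F → 9 faults.
A − B = 8 − 9 = -1.

-1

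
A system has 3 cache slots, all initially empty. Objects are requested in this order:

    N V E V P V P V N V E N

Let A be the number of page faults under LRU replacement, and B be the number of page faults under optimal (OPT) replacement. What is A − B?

Under LRU: F F F . F . . . F . F . → 6 faults.
Under OPT: F F F . F . . . . . F . → 5 faults.
A − B = 6 − 5 = 1.

1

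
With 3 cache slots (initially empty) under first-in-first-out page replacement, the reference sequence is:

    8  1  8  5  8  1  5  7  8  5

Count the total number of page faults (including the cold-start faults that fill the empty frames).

8 -> miss, frames [8]
1 -> miss, frames [8, 1]
8 -> hit
5 -> miss, frames [8, 1, 5]
8 -> hit
1 -> hit
5 -> hit
7 -> miss, evict 8, frames [1, 5, 7]
8 -> miss, evict 1, frames [5, 7, 8]
5 -> hit
Page faults: 5.

5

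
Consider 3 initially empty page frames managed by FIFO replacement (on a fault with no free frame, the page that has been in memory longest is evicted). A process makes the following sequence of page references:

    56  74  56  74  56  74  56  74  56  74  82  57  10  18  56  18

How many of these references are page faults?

56 -> fault, frames {56}
74 -> fault, frames {56,74}
56 -> hit
74 -> hit
56 -> hit
74 -> hit
56 -> hit
74 -> hit
56 -> hit
74 -> hit
82 -> fault, frames {56,74,82}
57 -> fault, evict 56, frames {74,82,57}
10 -> fault, evict 74, frames {82,57,10}
18 -> fault, evict 82, frames {57,10,18}
56 -> fault, evict 57, frames {10,18,56}
18 -> hit
Page faults: 7.

7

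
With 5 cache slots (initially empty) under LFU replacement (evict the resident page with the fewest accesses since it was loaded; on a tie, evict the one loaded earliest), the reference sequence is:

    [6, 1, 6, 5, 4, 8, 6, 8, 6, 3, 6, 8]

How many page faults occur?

6

6 -> miss, frames {6}
1 -> miss, frames {6,1}
6 -> hit
5 -> miss, frames {6,1,5}
4 -> miss, frames {6,1,5,4}
8 -> miss, frames {6,1,5,4,8}
6 -> hit
8 -> hit
6 -> hit
3 -> miss, evict 1, frames {6,5,4,8,3}
6 -> hit
8 -> hit
Page faults: 6.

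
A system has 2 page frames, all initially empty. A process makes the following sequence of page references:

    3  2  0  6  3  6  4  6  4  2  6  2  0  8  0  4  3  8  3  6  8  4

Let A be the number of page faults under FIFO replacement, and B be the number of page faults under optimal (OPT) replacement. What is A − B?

Under FIFO: F F F F F . F F . F . . F F . F F F . F . F → 15 faults.
Under OPT: F F F F . . F . . F . . F F . F F . . F . F → 12 faults.
A − B = 15 − 12 = 3.

3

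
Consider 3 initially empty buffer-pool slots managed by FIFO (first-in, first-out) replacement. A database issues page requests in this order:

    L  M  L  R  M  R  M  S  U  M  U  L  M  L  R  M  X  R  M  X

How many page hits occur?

10

L: fault, frames (L)
M: fault, frames (L M)
L: hit
R: fault, frames (L M R)
M: hit
R: hit
M: hit
S: fault, evict L, frames (M R S)
U: fault, evict M, frames (R S U)
M: fault, evict R, frames (S U M)
U: hit
L: fault, evict S, frames (U M L)
M: hit
L: hit
R: fault, evict U, frames (M L R)
M: hit
X: fault, evict M, frames (L R X)
R: hit
M: fault, evict L, frames (R X M)
X: hit
Hits: 10.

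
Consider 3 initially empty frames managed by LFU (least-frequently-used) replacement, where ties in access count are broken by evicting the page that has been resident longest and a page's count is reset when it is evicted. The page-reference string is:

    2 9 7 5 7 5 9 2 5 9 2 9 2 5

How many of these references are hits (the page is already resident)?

2 → miss, frames [2]
9 → miss, frames [2, 9]
7 → miss, frames [2, 9, 7]
5 → miss, evict 2, frames [9, 7, 5]
7 → hit
5 → hit
9 → hit
2 → miss, evict 9, frames [7, 5, 2]
5 → hit
9 → miss, evict 2, frames [7, 5, 9]
2 → miss, evict 9, frames [7, 5, 2]
9 → miss, evict 2, frames [7, 5, 9]
2 → miss, evict 9, frames [7, 5, 2]
5 → hit
Hits: 5.

5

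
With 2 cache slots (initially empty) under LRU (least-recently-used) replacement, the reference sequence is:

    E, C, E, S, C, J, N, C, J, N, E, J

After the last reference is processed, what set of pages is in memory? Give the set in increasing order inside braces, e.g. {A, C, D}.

E: fault, frames [E]
C: fault, frames [E, C]
E: hit
S: fault, evict C, frames [E, S]
C: fault, evict E, frames [S, C]
J: fault, evict S, frames [C, J]
N: fault, evict C, frames [J, N]
C: fault, evict J, frames [N, C]
J: fault, evict N, frames [C, J]
N: fault, evict C, frames [J, N]
E: fault, evict J, frames [N, E]
J: fault, evict N, frames [E, J]

{E, J}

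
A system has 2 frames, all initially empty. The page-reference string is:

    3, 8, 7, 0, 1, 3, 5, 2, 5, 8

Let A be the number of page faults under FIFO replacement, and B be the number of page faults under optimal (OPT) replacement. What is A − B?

1

Under FIFO: F F F F F F F F . F → 9 faults.
Under OPT: F F F F F . F F . F → 8 faults.
A − B = 9 − 8 = 1.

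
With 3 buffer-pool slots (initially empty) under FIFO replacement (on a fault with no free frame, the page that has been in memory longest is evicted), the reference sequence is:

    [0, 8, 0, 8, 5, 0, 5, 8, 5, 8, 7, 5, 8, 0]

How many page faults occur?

5

0 → fault, frames [0]
8 → fault, frames [0, 8]
0 → hit
8 → hit
5 → fault, frames [0, 8, 5]
0 → hit
5 → hit
8 → hit
5 → hit
8 → hit
7 → fault, evict 0, frames [8, 5, 7]
5 → hit
8 → hit
0 → fault, evict 8, frames [5, 7, 0]
Page faults: 5.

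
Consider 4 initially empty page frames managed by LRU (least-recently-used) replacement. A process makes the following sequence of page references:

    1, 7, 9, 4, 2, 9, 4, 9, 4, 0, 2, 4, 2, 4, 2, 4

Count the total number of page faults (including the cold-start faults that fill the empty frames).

6

1 -> fault, frames {1}
7 -> fault, frames {1,7}
9 -> fault, frames {1,7,9}
4 -> fault, frames {1,7,9,4}
2 -> fault, evict 1, frames {7,9,4,2}
9 -> hit
4 -> hit
9 -> hit
4 -> hit
0 -> fault, evict 7, frames {2,9,4,0}
2 -> hit
4 -> hit
2 -> hit
4 -> hit
2 -> hit
4 -> hit
Page faults: 6.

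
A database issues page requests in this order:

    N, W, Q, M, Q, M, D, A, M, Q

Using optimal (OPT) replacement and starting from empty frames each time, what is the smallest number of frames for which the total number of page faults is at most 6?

3

f=1: 10 faults
f=2: 7 faults
f=3: 6 faults
f=4: 6 faults
f=5: 6 faults
f=6: 6 faults
Smallest f with faults ≤ 6 is 3.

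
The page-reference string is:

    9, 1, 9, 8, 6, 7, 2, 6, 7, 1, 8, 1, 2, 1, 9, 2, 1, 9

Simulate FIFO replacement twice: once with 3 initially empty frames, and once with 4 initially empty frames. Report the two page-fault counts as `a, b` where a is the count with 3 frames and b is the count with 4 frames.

3 frames: F F . F F F F . . F F . . . F F F . → 11 faults.
4 frames: F F . F F F F . . F F . . . F . . . → 9 faults.
9 < 11: adding a frame reduced faults, as is typical.

11, 9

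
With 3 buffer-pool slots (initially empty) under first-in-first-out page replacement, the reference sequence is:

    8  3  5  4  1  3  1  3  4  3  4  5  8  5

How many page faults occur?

8 -> fault, frames [8]
3 -> fault, frames [8, 3]
5 -> fault, frames [8, 3, 5]
4 -> fault, evict 8, frames [3, 5, 4]
1 -> fault, evict 3, frames [5, 4, 1]
3 -> fault, evict 5, frames [4, 1, 3]
1 -> hit
3 -> hit
4 -> hit
3 -> hit
4 -> hit
5 -> fault, evict 4, frames [1, 3, 5]
8 -> fault, evict 1, frames [3, 5, 8]
5 -> hit
Page faults: 8.

8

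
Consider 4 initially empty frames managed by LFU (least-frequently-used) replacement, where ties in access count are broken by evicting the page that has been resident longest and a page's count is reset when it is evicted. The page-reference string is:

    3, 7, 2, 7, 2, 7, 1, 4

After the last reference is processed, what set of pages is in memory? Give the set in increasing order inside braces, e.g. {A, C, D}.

3 -> fault, frames (3)
7 -> fault, frames (3 7)
2 -> fault, frames (3 7 2)
7 -> hit
2 -> hit
7 -> hit
1 -> fault, frames (3 7 2 1)
4 -> fault, evict 3, frames (7 2 1 4)

{1, 2, 4, 7}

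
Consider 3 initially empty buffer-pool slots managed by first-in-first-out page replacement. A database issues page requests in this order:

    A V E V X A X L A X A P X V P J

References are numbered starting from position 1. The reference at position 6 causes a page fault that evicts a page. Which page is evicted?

pos 1: A → miss, frames [A]
pos 2: V → miss, frames [A, V]
pos 3: E → miss, frames [A, V, E]
pos 4: V → hit
pos 5: X → miss, evict A, frames [V, E, X]
pos 6: A → miss, evict V, frames [E, X, A]
At position 6, page V is evicted.

V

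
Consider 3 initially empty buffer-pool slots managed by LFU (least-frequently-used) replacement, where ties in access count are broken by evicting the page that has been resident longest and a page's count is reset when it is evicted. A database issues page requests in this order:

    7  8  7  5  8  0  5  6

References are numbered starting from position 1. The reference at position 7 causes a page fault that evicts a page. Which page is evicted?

pos 1: 7: fault, frames [7]
pos 2: 8: fault, frames [7, 8]
pos 3: 7: hit
pos 4: 5: fault, frames [7, 8, 5]
pos 5: 8: hit
pos 6: 0: fault, evict 5, frames [7, 8, 0]
pos 7: 5: fault, evict 0, frames [7, 8, 5]
At position 7, page 0 is evicted.

0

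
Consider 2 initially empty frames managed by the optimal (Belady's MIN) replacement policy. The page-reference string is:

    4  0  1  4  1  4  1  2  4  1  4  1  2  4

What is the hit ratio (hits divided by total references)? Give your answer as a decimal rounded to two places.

4 -> miss, frames [4]
0 -> miss, frames [4, 0]
1 -> miss, evict 0, frames [4, 1]
4 -> hit
1 -> hit
4 -> hit
1 -> hit
2 -> miss, evict 1, frames [4, 2]
4 -> hit
1 -> miss, evict 2, frames [4, 1]
4 -> hit
1 -> hit
2 -> miss, evict 1, frames [4, 2]
4 -> hit
Hits: 8 of 14 references → 8/14 = 0.5714.

0.57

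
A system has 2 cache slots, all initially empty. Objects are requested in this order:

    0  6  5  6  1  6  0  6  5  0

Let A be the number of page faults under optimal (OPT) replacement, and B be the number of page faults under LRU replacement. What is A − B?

-1

Under OPT: F F F . F . F . F . → 6 faults.
Under LRU: F F F . F . F . F F → 7 faults.
A − B = 6 − 7 = -1.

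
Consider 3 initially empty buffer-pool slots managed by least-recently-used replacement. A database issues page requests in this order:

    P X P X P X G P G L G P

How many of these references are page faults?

4

P → miss, frames {P}
X → miss, frames {P,X}
P → hit
X → hit
P → hit
X → hit
G → miss, frames {P,X,G}
P → hit
G → hit
L → miss, evict X, frames {P,G,L}
G → hit
P → hit
Page faults: 4.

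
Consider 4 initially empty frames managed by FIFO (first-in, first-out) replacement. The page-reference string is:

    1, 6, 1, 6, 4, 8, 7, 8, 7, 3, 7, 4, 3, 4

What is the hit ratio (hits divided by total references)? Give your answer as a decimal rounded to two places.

0.57

1: fault, frames [1]
6: fault, frames [1, 6]
1: hit
6: hit
4: fault, frames [1, 6, 4]
8: fault, frames [1, 6, 4, 8]
7: fault, evict 1, frames [6, 4, 8, 7]
8: hit
7: hit
3: fault, evict 6, frames [4, 8, 7, 3]
7: hit
4: hit
3: hit
4: hit
Hits: 8 of 14 references → 8/14 = 0.5714.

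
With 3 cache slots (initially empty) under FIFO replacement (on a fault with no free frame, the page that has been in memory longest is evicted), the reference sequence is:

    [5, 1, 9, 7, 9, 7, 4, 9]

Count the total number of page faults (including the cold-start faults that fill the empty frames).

5

5: fault, frames [5]
1: fault, frames [5, 1]
9: fault, frames [5, 1, 9]
7: fault, evict 5, frames [1, 9, 7]
9: hit
7: hit
4: fault, evict 1, frames [9, 7, 4]
9: hit
Page faults: 5.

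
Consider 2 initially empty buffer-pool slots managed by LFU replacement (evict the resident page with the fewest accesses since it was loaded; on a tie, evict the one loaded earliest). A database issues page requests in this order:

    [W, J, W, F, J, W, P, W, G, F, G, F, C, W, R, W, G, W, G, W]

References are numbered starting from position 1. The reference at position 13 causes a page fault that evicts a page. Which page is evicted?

F

pos 1: W: fault, frames {W}
pos 2: J: fault, frames {W,J}
pos 3: W: hit
pos 4: F: fault, evict J, frames {W,F}
pos 5: J: fault, evict F, frames {W,J}
pos 6: W: hit
pos 7: P: fault, evict J, frames {W,P}
pos 8: W: hit
pos 9: G: fault, evict P, frames {W,G}
pos 10: F: fault, evict G, frames {W,F}
pos 11: G: fault, evict F, frames {W,G}
pos 12: F: fault, evict G, frames {W,F}
pos 13: C: fault, evict F, frames {W,C}
At position 13, page F is evicted.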